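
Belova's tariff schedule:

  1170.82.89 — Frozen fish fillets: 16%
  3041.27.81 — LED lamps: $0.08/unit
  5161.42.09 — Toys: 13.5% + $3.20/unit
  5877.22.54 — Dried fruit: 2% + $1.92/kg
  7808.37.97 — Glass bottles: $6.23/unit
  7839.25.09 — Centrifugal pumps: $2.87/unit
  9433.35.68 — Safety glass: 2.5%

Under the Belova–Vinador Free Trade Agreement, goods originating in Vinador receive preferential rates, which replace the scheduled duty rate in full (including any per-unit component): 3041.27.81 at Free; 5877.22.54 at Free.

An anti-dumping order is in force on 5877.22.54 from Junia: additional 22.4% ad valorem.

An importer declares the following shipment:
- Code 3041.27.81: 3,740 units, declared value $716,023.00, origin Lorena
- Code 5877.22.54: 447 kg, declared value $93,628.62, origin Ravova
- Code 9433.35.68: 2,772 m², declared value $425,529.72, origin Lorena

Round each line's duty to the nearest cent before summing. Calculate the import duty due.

$13,668.25

Line 1 (3041.27.81, Lorena, 3,740 units, $716,023.00):
Base rate for 3041.27.81 is $0.08/unit.
3041.27.81 has an FTA preferential rate, but origin Lorena is not Vinador; base rate stands.
Duty = 3,740 × $0.08 = $299.20.
Line 2 (5877.22.54, Ravova, 447 kg, $93,628.62):
Base rate for 5877.22.54 is 2% + $1.92/kg.
5877.22.54 has an FTA preferential rate, but origin Ravova is not Vinador; base rate stands.
The additional-duty order on 5877.22.54 targets Junia, not Ravova; it does not apply.
Duty = $93,628.62 × 2% + 447 × $1.92 = $2,730.81.
Line 3 (9433.35.68, Lorena, 2,772 m², $425,529.72):
Base rate for 9433.35.68 is 2.5%.
Duty = $425,529.72 × 2.5% = $10,638.24.
Total = $299.20 + $2,730.81 + $10,638.24 = $13,668.25.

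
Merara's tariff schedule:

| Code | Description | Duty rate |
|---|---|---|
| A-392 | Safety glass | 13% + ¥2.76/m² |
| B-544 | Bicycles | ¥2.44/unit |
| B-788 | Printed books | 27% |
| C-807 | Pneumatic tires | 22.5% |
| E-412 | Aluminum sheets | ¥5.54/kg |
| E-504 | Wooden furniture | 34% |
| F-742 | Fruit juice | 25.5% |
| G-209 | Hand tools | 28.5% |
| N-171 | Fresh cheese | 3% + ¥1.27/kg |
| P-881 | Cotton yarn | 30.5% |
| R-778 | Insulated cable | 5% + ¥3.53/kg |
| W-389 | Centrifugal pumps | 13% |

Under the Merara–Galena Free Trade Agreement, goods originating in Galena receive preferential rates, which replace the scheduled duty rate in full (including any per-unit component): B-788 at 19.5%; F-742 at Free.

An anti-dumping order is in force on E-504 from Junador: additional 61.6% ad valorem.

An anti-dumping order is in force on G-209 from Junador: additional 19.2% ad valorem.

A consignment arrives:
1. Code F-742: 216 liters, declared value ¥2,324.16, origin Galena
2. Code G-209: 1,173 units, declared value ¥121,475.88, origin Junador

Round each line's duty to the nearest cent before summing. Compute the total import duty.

¥57,943.99

Line 1 (F-742, Galena, 216 liters, ¥2,324.16):
Base rate for F-742 is 25.5%.
Origin Galena qualifies under the Merara–Galena agreement and F-742 is covered: preferential rate Free applies instead.
Duty = ¥2,324.16 × 0% = ¥0.00.
Line 2 (G-209, Junador, 1,173 units, ¥121,475.88):
Base rate for G-209 is 28.5%.
Additional duty on G-209 from Junador: +19.2%. Applied ad valorem rate: 28.5% + 19.2% = 47.7%.
Duty = ¥121,475.88 × 47.7% = ¥57,943.99.
Total = ¥0.00 + ¥57,943.99 = ¥57,943.99.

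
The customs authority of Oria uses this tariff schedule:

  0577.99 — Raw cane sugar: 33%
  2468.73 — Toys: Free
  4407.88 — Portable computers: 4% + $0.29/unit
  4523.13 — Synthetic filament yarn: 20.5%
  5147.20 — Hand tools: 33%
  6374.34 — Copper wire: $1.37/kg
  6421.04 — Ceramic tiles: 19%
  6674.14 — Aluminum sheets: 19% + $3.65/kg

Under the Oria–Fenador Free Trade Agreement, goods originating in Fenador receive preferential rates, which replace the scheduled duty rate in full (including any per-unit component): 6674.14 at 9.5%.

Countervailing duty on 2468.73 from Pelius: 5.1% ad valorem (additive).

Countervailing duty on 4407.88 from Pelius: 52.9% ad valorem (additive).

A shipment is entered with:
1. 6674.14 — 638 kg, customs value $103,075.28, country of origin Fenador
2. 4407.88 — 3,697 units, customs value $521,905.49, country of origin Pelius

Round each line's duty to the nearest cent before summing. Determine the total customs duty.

Line 1 (6674.14, Fenador, 638 kg, $103,075.28):
Base rate for 6674.14 is 19% + $3.65/kg.
Origin Fenador qualifies under the Oria–Fenador agreement and 6674.14 is covered: preferential rate 9.5% applies instead.
Duty = $103,075.28 × 9.5% = $9,792.15.
Line 2 (4407.88, Pelius, 3,697 units, $521,905.49):
Base rate for 4407.88 is 4% + $0.29/unit.
Additional duty on 4407.88 from Pelius: +52.9%. Applied ad valorem rate: 4% + 52.9% = 56.9%.
Duty = $521,905.49 × 56.9% + 3,697 × $0.29 = $298,036.35.
Total = $9,792.15 + $298,036.35 = $307,828.50.

$307,828.50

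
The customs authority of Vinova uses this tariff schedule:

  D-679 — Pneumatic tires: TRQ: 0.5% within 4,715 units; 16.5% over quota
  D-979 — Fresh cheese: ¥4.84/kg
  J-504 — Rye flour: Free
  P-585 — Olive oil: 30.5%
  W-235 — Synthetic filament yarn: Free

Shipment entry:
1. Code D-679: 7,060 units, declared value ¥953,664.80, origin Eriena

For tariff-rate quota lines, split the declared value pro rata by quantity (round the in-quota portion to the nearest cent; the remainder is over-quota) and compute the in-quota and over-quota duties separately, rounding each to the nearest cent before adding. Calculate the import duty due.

Line 1 (D-679, Eriena, 7,060 units, ¥953,664.80):
Code D-679 is under a tariff-rate quota (threshold 4,715 units). In-quota: 4,715 units at 0.5%; over-quota: 2,345 units at 16.5%.
Pro-rata value split: in-quota = ¥953,664.80 × 4,715/7,060 = ¥636,902.20; over-quota = ¥953,664.80 − ¥636,902.20 = ¥316,762.60.
In-quota duty = ¥636,902.20 × 0.5% = ¥3,184.51. Over-quota duty = ¥316,762.60 × 16.5% = ¥52,265.83.
Line duty = ¥3,184.51 + ¥52,265.83 = ¥55,450.34.

¥55,450.34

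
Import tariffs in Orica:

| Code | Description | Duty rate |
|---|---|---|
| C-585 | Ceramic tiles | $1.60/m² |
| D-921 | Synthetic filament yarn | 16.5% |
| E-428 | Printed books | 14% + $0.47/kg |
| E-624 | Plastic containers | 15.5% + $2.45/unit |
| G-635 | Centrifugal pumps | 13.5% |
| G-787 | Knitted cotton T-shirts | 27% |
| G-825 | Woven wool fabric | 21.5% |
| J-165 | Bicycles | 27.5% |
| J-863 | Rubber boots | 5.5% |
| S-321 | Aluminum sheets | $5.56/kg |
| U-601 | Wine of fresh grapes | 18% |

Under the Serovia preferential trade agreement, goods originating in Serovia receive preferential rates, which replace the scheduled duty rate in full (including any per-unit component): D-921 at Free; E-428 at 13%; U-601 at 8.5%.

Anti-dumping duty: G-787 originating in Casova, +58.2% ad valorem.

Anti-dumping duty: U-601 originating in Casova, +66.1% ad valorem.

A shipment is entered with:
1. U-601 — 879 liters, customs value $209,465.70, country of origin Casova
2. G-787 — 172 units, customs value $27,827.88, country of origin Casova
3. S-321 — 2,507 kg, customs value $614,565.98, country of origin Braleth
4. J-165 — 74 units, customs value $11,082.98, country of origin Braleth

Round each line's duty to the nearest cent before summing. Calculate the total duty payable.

Line 1 (U-601, Casova, 879 liters, $209,465.70):
Base rate for U-601 is 18%.
U-601 has an FTA preferential rate, but origin Casova is not Serovia; base rate stands.
Additional duty on U-601 from Casova: +66.1%. Applied ad valorem rate: 18% + 66.1% = 84.1%.
Duty = $209,465.70 × 84.1% = $176,160.65.
Line 2 (G-787, Casova, 172 units, $27,827.88):
Base rate for G-787 is 27%.
Additional duty on G-787 from Casova: +58.2%. Applied ad valorem rate: 27% + 58.2% = 85.2%.
Duty = $27,827.88 × 85.2% = $23,709.35.
Line 3 (S-321, Braleth, 2,507 kg, $614,565.98):
Base rate for S-321 is $5.56/kg.
Duty = 2,507 × $5.56 = $13,938.92.
Line 4 (J-165, Braleth, 74 units, $11,082.98):
Base rate for J-165 is 27.5%.
Duty = $11,082.98 × 27.5% = $3,047.82.
Total = $176,160.65 + $23,709.35 + $13,938.92 + $3,047.82 = $216,856.74.

$216,856.74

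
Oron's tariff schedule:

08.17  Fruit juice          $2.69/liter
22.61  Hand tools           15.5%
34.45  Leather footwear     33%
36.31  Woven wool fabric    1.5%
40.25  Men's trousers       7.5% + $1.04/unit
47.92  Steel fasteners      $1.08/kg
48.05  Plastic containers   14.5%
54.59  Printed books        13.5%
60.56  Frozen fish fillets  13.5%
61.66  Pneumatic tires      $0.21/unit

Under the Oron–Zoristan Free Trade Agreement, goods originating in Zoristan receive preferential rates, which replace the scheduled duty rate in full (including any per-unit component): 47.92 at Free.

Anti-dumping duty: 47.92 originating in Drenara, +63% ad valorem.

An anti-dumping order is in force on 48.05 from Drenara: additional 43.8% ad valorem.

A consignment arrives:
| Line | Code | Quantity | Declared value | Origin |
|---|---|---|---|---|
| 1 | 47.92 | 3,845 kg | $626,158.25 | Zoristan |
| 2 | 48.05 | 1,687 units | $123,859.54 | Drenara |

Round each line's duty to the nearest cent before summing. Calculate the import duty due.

$72,210.11

Line 1 (47.92, Zoristan, 3,845 kg, $626,158.25):
Base rate for 47.92 is $1.08/kg.
Origin Zoristan qualifies under the Oron–Zoristan agreement and 47.92 is covered: preferential rate Free applies instead.
The additional-duty order on 47.92 targets Drenara, not Zoristan; it does not apply.
Duty = $626,158.25 × 0% = $0.00.
Line 2 (48.05, Drenara, 1,687 units, $123,859.54):
Base rate for 48.05 is 14.5%.
Additional duty on 48.05 from Drenara: +43.8%. Applied ad valorem rate: 14.5% + 43.8% = 58.3%.
Duty = $123,859.54 × 58.3% = $72,210.11.
Total = $0.00 + $72,210.11 = $72,210.11.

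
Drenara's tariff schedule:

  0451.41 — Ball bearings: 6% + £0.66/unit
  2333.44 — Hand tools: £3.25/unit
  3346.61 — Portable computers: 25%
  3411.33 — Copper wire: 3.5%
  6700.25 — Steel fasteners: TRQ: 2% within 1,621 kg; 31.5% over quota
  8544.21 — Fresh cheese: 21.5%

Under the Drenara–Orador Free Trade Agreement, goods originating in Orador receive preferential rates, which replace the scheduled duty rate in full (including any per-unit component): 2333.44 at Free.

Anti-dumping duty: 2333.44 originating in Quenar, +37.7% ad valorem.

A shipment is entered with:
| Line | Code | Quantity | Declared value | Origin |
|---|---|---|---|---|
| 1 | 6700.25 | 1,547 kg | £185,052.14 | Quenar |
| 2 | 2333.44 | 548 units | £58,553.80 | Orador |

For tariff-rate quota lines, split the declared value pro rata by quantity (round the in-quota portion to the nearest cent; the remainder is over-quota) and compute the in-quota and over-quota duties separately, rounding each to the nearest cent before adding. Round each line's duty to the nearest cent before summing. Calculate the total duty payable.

£3,701.04

Line 1 (6700.25, Quenar, 1,547 kg, £185,052.14):
Code 6700.25 is under a tariff-rate quota (threshold 1,621 kg). Quantity 1,547 kg is within the quota, so the in-quota rate 2% applies to the full value.
Duty = £185,052.14 × 2% = £3,701.04.
Line 2 (2333.44, Orador, 548 units, £58,553.80):
Base rate for 2333.44 is £3.25/unit.
Origin Orador qualifies under the Drenara–Orador agreement and 2333.44 is covered: preferential rate Free applies instead.
The additional-duty order on 2333.44 targets Quenar, not Orador; it does not apply.
Duty = £58,553.80 × 0% = £0.00.
Total = £3,701.04 + £0.00 = £3,701.04.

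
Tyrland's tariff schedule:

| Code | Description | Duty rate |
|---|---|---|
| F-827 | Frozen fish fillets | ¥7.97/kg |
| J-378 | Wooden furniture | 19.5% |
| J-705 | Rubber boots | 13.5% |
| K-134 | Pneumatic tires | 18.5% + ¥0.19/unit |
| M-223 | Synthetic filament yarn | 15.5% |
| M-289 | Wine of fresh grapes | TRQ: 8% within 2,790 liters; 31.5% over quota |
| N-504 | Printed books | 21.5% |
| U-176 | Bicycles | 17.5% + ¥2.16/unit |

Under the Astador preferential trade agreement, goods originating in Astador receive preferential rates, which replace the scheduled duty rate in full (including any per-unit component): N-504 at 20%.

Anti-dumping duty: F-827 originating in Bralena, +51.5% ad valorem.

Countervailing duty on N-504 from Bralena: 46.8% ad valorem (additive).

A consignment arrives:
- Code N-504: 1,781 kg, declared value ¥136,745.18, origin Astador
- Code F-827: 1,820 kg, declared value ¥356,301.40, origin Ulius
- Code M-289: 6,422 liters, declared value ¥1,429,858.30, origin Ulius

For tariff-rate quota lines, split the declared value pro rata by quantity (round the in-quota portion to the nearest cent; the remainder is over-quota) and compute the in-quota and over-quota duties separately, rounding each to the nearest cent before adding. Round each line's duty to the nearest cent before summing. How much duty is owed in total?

¥346,279.33

Line 1 (N-504, Astador, 1,781 kg, ¥136,745.18):
Base rate for N-504 is 21.5%.
Origin Astador qualifies under the Tyrland–Astador agreement and N-504 is covered: preferential rate 20% applies instead.
The additional-duty order on N-504 targets Bralena, not Astador; it does not apply.
Duty = ¥136,745.18 × 20% = ¥27,349.04.
Line 2 (F-827, Ulius, 1,820 kg, ¥356,301.40):
Base rate for F-827 is ¥7.97/kg.
The additional-duty order on F-827 targets Bralena, not Ulius; it does not apply.
Duty = 1,820 × ¥7.97 = ¥14,505.40.
Line 3 (M-289, Ulius, 6,422 liters, ¥1,429,858.30):
Code M-289 is under a tariff-rate quota (threshold 2,790 liters). In-quota: 2,790 liters at 8%; over-quota: 3,632 liters at 31.5%.
Pro-rata value split: in-quota = ¥1,429,858.30 × 2,790/6,422 = ¥621,193.50; over-quota = ¥1,429,858.30 − ¥621,193.50 = ¥808,664.80.
In-quota duty = ¥621,193.50 × 8% = ¥49,695.48. Over-quota duty = ¥808,664.80 × 31.5% = ¥254,729.41.
Line duty = ¥49,695.48 + ¥254,729.41 = ¥304,424.89.
Total = ¥27,349.04 + ¥14,505.40 + ¥304,424.89 = ¥346,279.33.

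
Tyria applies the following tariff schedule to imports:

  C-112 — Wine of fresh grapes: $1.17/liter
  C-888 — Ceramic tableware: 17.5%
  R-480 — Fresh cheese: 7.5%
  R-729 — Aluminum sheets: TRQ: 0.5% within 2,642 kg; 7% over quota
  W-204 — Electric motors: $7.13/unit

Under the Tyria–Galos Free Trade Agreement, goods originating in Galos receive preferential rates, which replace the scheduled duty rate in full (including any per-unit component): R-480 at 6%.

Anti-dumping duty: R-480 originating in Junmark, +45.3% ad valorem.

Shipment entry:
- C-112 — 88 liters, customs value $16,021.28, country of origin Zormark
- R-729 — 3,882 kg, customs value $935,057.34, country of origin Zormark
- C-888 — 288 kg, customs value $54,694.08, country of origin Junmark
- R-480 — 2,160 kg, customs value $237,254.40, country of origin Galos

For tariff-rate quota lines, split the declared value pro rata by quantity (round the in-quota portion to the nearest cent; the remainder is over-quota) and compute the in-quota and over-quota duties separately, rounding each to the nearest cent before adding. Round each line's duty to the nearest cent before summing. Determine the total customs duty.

$47,999.09

Line 1 (C-112, Zormark, 88 liters, $16,021.28):
Base rate for C-112 is $1.17/liter.
Duty = 88 × $1.17 = $102.96.
Line 2 (R-729, Zormark, 3,882 kg, $935,057.34):
Code R-729 is under a tariff-rate quota (threshold 2,642 kg). In-quota: 2,642 kg at 0.5%; over-quota: 1,240 kg at 7%.
Pro-rata value split: in-quota = $935,057.34 × 2,642/3,882 = $636,378.54; over-quota = $935,057.34 − $636,378.54 = $298,678.80.
In-quota duty = $636,378.54 × 0.5% = $3,181.89. Over-quota duty = $298,678.80 × 7% = $20,907.52.
Line duty = $3,181.89 + $20,907.52 = $24,089.41.
Line 3 (C-888, Junmark, 288 kg, $54,694.08):
Base rate for C-888 is 17.5%.
Duty = $54,694.08 × 17.5% = $9,571.46.
Line 4 (R-480, Galos, 2,160 kg, $237,254.40):
Base rate for R-480 is 7.5%.
Origin Galos qualifies under the Tyria–Galos agreement and R-480 is covered: preferential rate 6% applies instead.
The additional-duty order on R-480 targets Junmark, not Galos; it does not apply.
Duty = $237,254.40 × 6% = $14,235.26.
Total = $102.96 + $24,089.41 + $9,571.46 + $14,235.26 = $47,999.09.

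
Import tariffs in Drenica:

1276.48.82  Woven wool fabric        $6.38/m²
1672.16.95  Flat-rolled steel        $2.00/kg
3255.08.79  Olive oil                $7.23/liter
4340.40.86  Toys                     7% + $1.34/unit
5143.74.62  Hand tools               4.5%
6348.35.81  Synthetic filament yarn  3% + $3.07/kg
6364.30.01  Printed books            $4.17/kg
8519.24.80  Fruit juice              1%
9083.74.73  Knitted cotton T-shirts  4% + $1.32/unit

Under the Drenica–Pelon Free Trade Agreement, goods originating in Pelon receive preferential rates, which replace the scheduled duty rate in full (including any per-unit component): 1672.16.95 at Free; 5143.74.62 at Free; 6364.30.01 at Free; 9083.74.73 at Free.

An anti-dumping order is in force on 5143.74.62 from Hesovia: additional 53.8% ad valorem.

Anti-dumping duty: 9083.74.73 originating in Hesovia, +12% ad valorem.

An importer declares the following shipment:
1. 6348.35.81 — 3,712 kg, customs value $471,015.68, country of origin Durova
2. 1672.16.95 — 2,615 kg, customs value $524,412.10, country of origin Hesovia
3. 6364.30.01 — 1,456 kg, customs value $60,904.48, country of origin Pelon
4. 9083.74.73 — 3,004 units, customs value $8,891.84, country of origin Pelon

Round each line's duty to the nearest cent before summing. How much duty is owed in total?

Line 1 (6348.35.81, Durova, 3,712 kg, $471,015.68):
Base rate for 6348.35.81 is 3% + $3.07/kg.
Duty = $471,015.68 × 3% + 3,712 × $3.07 = $25,526.31.
Line 2 (1672.16.95, Hesovia, 2,615 kg, $524,412.10):
Base rate for 1672.16.95 is $2.00/kg.
1672.16.95 has an FTA preferential rate, but origin Hesovia is not Pelon; base rate stands.
Duty = 2,615 × $2.00 = $5,230.00.
Line 3 (6364.30.01, Pelon, 1,456 kg, $60,904.48):
Base rate for 6364.30.01 is $4.17/kg.
Origin Pelon qualifies under the Drenica–Pelon agreement and 6364.30.01 is covered: preferential rate Free applies instead.
Duty = $60,904.48 × 0% = $0.00.
Line 4 (9083.74.73, Pelon, 3,004 units, $8,891.84):
Base rate for 9083.74.73 is 4% + $1.32/unit.
Origin Pelon qualifies under the Drenica–Pelon agreement and 9083.74.73 is covered: preferential rate Free applies instead.
The additional-duty order on 9083.74.73 targets Hesovia, not Pelon; it does not apply.
Duty = $8,891.84 × 0% = $0.00.
Total = $25,526.31 + $5,230.00 + $0.00 + $0.00 = $30,756.31.

$30,756.31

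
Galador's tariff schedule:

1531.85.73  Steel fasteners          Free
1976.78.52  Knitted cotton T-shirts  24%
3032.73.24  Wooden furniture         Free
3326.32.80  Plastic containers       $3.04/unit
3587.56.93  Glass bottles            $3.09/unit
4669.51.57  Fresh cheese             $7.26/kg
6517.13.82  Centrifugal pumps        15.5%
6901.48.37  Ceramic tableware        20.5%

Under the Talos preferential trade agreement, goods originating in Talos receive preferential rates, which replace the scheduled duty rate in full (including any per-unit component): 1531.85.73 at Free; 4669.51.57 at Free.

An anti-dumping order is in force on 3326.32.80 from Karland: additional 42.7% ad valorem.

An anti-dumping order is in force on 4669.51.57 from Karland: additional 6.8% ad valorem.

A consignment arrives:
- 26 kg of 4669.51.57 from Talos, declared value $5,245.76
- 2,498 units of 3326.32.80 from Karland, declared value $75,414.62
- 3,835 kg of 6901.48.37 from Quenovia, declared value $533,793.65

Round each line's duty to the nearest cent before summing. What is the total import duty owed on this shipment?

Line 1 (4669.51.57, Talos, 26 kg, $5,245.76):
Base rate for 4669.51.57 is $7.26/kg.
Origin Talos qualifies under the Galador–Talos agreement and 4669.51.57 is covered: preferential rate Free applies instead.
The additional-duty order on 4669.51.57 targets Karland, not Talos; it does not apply.
Duty = $5,245.76 × 0% = $0.00.
Line 2 (3326.32.80, Karland, 2,498 units, $75,414.62):
Base rate for 3326.32.80 is $3.04/unit.
Additional duty on 3326.32.80 from Karland: +42.7% ad valorem. Applied ad valorem rate = 42.7%.
Duty = $75,414.62 × 42.7% + 2,498 × $3.04 = $39,795.96.
Line 3 (6901.48.37, Quenovia, 3,835 kg, $533,793.65):
Base rate for 6901.48.37 is 20.5%.
Duty = $533,793.65 × 20.5% = $109,427.70.
Total = $0.00 + $39,795.96 + $109,427.70 = $149,223.66.

$149,223.66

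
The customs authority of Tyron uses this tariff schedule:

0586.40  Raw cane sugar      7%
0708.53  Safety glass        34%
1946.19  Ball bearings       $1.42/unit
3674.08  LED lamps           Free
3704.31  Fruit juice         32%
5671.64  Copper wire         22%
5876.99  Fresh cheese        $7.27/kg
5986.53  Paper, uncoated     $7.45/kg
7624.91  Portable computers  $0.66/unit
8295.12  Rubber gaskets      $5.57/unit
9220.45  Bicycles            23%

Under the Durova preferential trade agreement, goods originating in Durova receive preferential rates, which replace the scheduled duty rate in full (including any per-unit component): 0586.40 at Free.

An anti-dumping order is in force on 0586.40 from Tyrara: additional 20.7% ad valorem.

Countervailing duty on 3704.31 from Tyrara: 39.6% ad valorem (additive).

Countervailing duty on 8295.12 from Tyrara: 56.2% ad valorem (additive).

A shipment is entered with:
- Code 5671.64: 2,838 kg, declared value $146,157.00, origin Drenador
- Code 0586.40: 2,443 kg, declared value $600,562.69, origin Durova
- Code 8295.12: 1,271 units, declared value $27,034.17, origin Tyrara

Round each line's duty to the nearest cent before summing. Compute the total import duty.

$54,427.21

Line 1 (5671.64, Drenador, 2,838 kg, $146,157.00):
Base rate for 5671.64 is 22%.
Duty = $146,157.00 × 22% = $32,154.54.
Line 2 (0586.40, Durova, 2,443 kg, $600,562.69):
Base rate for 0586.40 is 7%.
Origin Durova qualifies under the Tyron–Durova agreement and 0586.40 is covered: preferential rate Free applies instead.
The additional-duty order on 0586.40 targets Tyrara, not Durova; it does not apply.
Duty = $600,562.69 × 0% = $0.00.
Line 3 (8295.12, Tyrara, 1,271 units, $27,034.17):
Base rate for 8295.12 is $5.57/unit.
Additional duty on 8295.12 from Tyrara: +56.2% ad valorem. Applied ad valorem rate = 56.2%.
Duty = $27,034.17 × 56.2% + 1,271 × $5.57 = $22,272.67.
Total = $32,154.54 + $0.00 + $22,272.67 = $54,427.21.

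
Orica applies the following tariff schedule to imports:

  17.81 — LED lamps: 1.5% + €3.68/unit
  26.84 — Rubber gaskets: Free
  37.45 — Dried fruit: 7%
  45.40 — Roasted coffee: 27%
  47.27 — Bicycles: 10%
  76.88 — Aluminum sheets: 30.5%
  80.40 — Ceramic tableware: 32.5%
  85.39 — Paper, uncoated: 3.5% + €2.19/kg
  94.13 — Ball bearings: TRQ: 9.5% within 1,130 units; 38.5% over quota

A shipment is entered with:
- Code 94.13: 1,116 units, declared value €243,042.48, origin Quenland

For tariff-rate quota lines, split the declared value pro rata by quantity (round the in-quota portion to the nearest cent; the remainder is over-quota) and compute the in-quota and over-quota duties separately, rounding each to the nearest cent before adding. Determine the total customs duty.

Line 1 (94.13, Quenland, 1,116 units, €243,042.48):
Code 94.13 is under a tariff-rate quota (threshold 1,130 units). Quantity 1,116 units is within the quota, so the in-quota rate 9.5% applies to the full value.
Duty = €243,042.48 × 9.5% = €23,089.04.

€23,089.04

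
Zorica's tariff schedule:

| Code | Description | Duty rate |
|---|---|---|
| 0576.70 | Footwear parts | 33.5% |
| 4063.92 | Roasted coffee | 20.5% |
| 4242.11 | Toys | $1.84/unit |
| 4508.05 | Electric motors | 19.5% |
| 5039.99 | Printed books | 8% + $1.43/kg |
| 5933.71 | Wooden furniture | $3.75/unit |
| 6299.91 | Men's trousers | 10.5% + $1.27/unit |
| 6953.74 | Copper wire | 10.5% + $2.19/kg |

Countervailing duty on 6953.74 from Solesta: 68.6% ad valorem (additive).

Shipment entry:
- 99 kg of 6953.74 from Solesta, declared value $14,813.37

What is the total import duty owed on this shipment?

Line 1 (6953.74, Solesta, 99 kg, $14,813.37):
Base rate for 6953.74 is 10.5% + $2.19/kg.
Additional duty on 6953.74 from Solesta: +68.6%. Applied ad valorem rate: 10.5% + 68.6% = 79.1%.
Duty = $14,813.37 × 79.1% + 99 × $2.19 = $11,934.19.

$11,934.19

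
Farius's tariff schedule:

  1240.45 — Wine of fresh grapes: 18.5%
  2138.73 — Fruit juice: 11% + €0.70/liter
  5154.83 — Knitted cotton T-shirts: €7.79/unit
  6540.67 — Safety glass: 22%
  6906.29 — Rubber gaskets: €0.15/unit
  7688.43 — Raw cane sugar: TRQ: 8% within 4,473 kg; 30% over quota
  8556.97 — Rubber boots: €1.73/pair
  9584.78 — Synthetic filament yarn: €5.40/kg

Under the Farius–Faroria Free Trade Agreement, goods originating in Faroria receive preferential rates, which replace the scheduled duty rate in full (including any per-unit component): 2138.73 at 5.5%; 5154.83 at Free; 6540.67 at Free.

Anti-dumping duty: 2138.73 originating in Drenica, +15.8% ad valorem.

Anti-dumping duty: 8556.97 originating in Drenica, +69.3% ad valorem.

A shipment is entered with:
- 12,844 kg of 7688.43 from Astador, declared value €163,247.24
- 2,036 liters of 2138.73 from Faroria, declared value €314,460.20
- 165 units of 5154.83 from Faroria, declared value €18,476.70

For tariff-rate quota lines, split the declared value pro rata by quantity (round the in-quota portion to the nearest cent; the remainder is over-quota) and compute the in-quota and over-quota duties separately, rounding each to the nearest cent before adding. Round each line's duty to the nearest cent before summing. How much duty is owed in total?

€53,762.08

Line 1 (7688.43, Astador, 12,844 kg, €163,247.24):
Code 7688.43 is under a tariff-rate quota (threshold 4,473 kg). In-quota: 4,473 kg at 8%; over-quota: 8,371 kg at 30%.
Pro-rata value split: in-quota = €163,247.24 × 4,473/12,844 = €56,851.83; over-quota = €163,247.24 − €56,851.83 = €106,395.41.
In-quota duty = €56,851.83 × 8% = €4,548.15. Over-quota duty = €106,395.41 × 30% = €31,918.62.
Line duty = €4,548.15 + €31,918.62 = €36,466.77.
Line 2 (2138.73, Faroria, 2,036 liters, €314,460.20):
Base rate for 2138.73 is 11% + €0.70/liter.
Origin Faroria qualifies under the Farius–Faroria agreement and 2138.73 is covered: preferential rate 5.5% applies instead.
The additional-duty order on 2138.73 targets Drenica, not Faroria; it does not apply.
Duty = €314,460.20 × 5.5% = €17,295.31.
Line 3 (5154.83, Faroria, 165 units, €18,476.70):
Base rate for 5154.83 is €7.79/unit.
Origin Faroria qualifies under the Farius–Faroria agreement and 5154.83 is covered: preferential rate Free applies instead.
Duty = €18,476.70 × 0% = €0.00.
Total = €36,466.77 + €17,295.31 + €0.00 = €53,762.08.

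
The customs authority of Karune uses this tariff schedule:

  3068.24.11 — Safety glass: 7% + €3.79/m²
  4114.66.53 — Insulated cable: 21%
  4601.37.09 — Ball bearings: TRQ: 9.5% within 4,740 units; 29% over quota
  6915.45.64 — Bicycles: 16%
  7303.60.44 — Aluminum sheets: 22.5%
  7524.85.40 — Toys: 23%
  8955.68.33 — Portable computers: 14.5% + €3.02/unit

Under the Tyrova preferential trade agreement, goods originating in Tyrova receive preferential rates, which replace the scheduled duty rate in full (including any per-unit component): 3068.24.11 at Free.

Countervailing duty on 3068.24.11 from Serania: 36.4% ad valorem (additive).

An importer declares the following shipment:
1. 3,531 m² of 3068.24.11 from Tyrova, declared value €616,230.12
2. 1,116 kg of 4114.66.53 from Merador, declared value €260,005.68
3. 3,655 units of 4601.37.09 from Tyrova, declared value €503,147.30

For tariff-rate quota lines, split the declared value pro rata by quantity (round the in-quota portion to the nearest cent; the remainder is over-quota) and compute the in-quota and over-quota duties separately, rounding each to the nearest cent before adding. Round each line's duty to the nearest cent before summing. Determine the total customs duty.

Line 1 (3068.24.11, Tyrova, 3,531 m², €616,230.12):
Base rate for 3068.24.11 is 7% + €3.79/m².
Origin Tyrova qualifies under the Karune–Tyrova agreement and 3068.24.11 is covered: preferential rate Free applies instead.
The additional-duty order on 3068.24.11 targets Serania, not Tyrova; it does not apply.
Duty = €616,230.12 × 0% = €0.00.
Line 2 (4114.66.53, Merador, 1,116 kg, €260,005.68):
Base rate for 4114.66.53 is 21%.
Duty = €260,005.68 × 21% = €54,601.19.
Line 3 (4601.37.09, Tyrova, 3,655 units, €503,147.30):
Code 4601.37.09 is under a tariff-rate quota (threshold 4,740 units). Quantity 3,655 units is within the quota, so the in-quota rate 9.5% applies to the full value.
Duty = €503,147.30 × 9.5% = €47,798.99.
Total = €0.00 + €54,601.19 + €47,798.99 = €102,400.18.

€102,400.18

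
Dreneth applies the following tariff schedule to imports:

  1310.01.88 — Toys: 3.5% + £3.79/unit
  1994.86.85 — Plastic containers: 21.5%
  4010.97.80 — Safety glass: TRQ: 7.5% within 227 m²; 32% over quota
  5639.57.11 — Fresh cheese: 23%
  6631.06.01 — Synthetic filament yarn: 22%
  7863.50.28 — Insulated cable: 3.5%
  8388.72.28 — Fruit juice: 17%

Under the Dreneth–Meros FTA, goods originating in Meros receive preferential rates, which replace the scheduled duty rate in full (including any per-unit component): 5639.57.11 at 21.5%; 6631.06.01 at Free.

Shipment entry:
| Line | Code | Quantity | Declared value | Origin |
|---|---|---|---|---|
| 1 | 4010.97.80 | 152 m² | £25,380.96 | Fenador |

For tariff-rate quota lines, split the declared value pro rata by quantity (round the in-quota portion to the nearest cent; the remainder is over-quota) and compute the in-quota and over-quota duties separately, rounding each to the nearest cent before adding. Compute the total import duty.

£1,903.57

Line 1 (4010.97.80, Fenador, 152 m², £25,380.96):
Code 4010.97.80 is under a tariff-rate quota (threshold 227 m²). Quantity 152 m² is within the quota, so the in-quota rate 7.5% applies to the full value.
Duty = £25,380.96 × 7.5% = £1,903.57.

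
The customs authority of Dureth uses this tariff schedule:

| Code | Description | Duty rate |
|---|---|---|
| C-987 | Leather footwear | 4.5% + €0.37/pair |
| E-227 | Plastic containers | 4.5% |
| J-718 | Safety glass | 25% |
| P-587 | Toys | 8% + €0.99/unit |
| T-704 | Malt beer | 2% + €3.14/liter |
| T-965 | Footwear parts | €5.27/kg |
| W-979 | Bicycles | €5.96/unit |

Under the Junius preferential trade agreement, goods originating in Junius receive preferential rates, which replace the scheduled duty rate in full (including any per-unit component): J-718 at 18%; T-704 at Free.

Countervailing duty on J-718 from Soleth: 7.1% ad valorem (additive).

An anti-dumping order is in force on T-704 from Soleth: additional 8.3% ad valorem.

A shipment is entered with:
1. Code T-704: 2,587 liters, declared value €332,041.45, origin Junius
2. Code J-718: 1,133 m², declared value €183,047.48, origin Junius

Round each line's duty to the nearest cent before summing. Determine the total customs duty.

Line 1 (T-704, Junius, 2,587 liters, €332,041.45):
Base rate for T-704 is 2% + €3.14/liter.
Origin Junius qualifies under the Dureth–Junius agreement and T-704 is covered: preferential rate Free applies instead.
The additional-duty order on T-704 targets Soleth, not Junius; it does not apply.
Duty = €332,041.45 × 0% = €0.00.
Line 2 (J-718, Junius, 1,133 m², €183,047.48):
Base rate for J-718 is 25%.
Origin Junius qualifies under the Dureth–Junius agreement and J-718 is covered: preferential rate 18% applies instead.
The additional-duty order on J-718 targets Soleth, not Junius; it does not apply.
Duty = €183,047.48 × 18% = €32,948.55.
Total = €0.00 + €32,948.55 = €32,948.55.

€32,948.55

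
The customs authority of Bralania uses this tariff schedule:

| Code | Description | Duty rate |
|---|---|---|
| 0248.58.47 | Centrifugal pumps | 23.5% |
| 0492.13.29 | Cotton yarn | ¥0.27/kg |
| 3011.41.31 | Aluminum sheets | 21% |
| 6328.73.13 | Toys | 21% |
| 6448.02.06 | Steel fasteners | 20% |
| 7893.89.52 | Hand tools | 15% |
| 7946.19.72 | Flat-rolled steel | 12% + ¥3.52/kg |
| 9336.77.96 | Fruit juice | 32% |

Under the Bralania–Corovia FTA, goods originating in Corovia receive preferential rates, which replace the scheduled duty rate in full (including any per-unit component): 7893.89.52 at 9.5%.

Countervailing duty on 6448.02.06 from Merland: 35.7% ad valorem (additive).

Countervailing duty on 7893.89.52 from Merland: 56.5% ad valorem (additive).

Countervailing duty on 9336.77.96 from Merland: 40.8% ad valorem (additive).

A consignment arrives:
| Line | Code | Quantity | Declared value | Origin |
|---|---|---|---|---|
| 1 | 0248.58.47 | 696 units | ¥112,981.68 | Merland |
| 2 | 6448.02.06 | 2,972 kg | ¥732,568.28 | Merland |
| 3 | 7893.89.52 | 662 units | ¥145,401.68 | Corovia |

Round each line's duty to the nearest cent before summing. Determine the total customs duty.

Line 1 (0248.58.47, Merland, 696 units, ¥112,981.68):
Base rate for 0248.58.47 is 23.5%.
Duty = ¥112,981.68 × 23.5% = ¥26,550.69.
Line 2 (6448.02.06, Merland, 2,972 kg, ¥732,568.28):
Base rate for 6448.02.06 is 20%.
Additional duty on 6448.02.06 from Merland: +35.7%. Applied ad valorem rate: 20% + 35.7% = 55.7%.
Duty = ¥732,568.28 × 55.7% = ¥408,040.53.
Line 3 (7893.89.52, Corovia, 662 units, ¥145,401.68):
Base rate for 7893.89.52 is 15%.
Origin Corovia qualifies under the Bralania–Corovia agreement and 7893.89.52 is covered: preferential rate 9.5% applies instead.
The additional-duty order on 7893.89.52 targets Merland, not Corovia; it does not apply.
Duty = ¥145,401.68 × 9.5% = ¥13,813.16.
Total = ¥26,550.69 + ¥408,040.53 + ¥13,813.16 = ¥448,404.38.

¥448,404.38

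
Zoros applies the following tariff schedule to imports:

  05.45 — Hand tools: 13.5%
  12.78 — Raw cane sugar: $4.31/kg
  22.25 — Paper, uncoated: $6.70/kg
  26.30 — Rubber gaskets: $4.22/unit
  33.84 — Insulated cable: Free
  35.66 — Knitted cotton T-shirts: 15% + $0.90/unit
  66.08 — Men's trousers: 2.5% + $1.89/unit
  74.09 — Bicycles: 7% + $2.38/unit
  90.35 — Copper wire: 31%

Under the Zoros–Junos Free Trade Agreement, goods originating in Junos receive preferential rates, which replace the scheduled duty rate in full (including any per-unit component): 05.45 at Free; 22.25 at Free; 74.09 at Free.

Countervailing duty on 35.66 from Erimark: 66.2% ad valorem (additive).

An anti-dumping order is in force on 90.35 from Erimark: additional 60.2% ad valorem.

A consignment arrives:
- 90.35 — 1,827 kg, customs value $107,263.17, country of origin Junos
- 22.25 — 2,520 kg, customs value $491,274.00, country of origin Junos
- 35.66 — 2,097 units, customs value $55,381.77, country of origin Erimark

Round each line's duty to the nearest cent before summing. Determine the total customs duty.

$80,108.88

Line 1 (90.35, Junos, 1,827 kg, $107,263.17):
Base rate for 90.35 is 31%.
Origin Junos is the FTA partner but 90.35 is not on the preference list; base rate stands.
The additional-duty order on 90.35 targets Erimark, not Junos; it does not apply.
Duty = $107,263.17 × 31% = $33,251.58.
Line 2 (22.25, Junos, 2,520 kg, $491,274.00):
Base rate for 22.25 is $6.70/kg.
Origin Junos qualifies under the Zoros–Junos agreement and 22.25 is covered: preferential rate Free applies instead.
Duty = $491,274.00 × 0% = $0.00.
Line 3 (35.66, Erimark, 2,097 units, $55,381.77):
Base rate for 35.66 is 15% + $0.90/unit.
Additional duty on 35.66 from Erimark: +66.2%. Applied ad valorem rate: 15% + 66.2% = 81.2%.
Duty = $55,381.77 × 81.2% + 2,097 × $0.90 = $46,857.30.
Total = $33,251.58 + $0.00 + $46,857.30 = $80,108.88.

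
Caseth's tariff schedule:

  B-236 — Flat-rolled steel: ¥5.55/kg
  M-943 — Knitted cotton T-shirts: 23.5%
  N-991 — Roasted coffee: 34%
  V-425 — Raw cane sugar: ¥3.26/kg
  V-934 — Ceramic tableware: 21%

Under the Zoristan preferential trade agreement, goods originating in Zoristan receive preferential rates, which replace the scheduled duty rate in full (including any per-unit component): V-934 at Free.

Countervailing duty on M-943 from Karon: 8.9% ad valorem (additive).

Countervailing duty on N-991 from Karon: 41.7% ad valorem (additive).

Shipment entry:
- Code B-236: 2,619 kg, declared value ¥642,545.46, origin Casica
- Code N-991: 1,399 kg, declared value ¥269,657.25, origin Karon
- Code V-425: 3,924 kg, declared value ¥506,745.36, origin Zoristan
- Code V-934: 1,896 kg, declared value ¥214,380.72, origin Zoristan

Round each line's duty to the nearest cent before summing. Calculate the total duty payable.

Line 1 (B-236, Casica, 2,619 kg, ¥642,545.46):
Base rate for B-236 is ¥5.55/kg.
Duty = 2,619 × ¥5.55 = ¥14,535.45.
Line 2 (N-991, Karon, 1,399 kg, ¥269,657.25):
Base rate for N-991 is 34%.
Additional duty on N-991 from Karon: +41.7%. Applied ad valorem rate: 34% + 41.7% = 75.7%.
Duty = ¥269,657.25 × 75.7% = ¥204,130.54.
Line 3 (V-425, Zoristan, 3,924 kg, ¥506,745.36):
Base rate for V-425 is ¥3.26/kg.
Origin Zoristan is the FTA partner but V-425 is not on the preference list; base rate stands.
Duty = 3,924 × ¥3.26 = ¥12,792.24.
Line 4 (V-934, Zoristan, 1,896 kg, ¥214,380.72):
Base rate for V-934 is 21%.
Origin Zoristan qualifies under the Caseth–Zoristan agreement and V-934 is covered: preferential rate Free applies instead.
Duty = ¥214,380.72 × 0% = ¥0.00.
Total = ¥14,535.45 + ¥204,130.54 + ¥12,792.24 + ¥0.00 = ¥231,458.23.

¥231,458.23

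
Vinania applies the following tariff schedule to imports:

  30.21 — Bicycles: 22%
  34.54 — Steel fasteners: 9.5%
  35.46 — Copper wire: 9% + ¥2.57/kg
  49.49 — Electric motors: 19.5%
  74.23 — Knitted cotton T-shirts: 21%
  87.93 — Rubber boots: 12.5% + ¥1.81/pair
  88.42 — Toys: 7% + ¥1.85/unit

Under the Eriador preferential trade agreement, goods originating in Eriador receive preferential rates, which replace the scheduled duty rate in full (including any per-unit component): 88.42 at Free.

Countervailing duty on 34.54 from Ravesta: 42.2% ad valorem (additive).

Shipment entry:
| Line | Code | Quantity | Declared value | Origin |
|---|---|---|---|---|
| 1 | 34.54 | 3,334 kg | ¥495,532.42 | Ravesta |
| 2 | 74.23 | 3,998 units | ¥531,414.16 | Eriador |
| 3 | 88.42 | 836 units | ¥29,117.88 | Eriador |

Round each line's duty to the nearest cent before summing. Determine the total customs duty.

¥367,787.23

Line 1 (34.54, Ravesta, 3,334 kg, ¥495,532.42):
Base rate for 34.54 is 9.5%.
Additional duty on 34.54 from Ravesta: +42.2%. Applied ad valorem rate: 9.5% + 42.2% = 51.7%.
Duty = ¥495,532.42 × 51.7% = ¥256,190.26.
Line 2 (74.23, Eriador, 3,998 units, ¥531,414.16):
Base rate for 74.23 is 21%.
Origin Eriador is the FTA partner but 74.23 is not on the preference list; base rate stands.
Duty = ¥531,414.16 × 21% = ¥111,596.97.
Line 3 (88.42, Eriador, 836 units, ¥29,117.88):
Base rate for 88.42 is 7% + ¥1.85/unit.
Origin Eriador qualifies under the Vinania–Eriador agreement and 88.42 is covered: preferential rate Free applies instead.
Duty = ¥29,117.88 × 0% = ¥0.00.
Total = ¥256,190.26 + ¥111,596.97 + ¥0.00 = ¥367,787.23.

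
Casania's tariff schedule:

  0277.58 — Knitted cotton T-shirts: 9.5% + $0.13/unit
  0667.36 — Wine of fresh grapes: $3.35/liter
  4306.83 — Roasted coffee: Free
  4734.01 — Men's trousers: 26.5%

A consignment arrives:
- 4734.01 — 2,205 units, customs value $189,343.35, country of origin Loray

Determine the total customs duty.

$50,175.99

Line 1 (4734.01, Loray, 2,205 units, $189,343.35):
Base rate for 4734.01 is 26.5%.
Duty = $189,343.35 × 26.5% = $50,175.99.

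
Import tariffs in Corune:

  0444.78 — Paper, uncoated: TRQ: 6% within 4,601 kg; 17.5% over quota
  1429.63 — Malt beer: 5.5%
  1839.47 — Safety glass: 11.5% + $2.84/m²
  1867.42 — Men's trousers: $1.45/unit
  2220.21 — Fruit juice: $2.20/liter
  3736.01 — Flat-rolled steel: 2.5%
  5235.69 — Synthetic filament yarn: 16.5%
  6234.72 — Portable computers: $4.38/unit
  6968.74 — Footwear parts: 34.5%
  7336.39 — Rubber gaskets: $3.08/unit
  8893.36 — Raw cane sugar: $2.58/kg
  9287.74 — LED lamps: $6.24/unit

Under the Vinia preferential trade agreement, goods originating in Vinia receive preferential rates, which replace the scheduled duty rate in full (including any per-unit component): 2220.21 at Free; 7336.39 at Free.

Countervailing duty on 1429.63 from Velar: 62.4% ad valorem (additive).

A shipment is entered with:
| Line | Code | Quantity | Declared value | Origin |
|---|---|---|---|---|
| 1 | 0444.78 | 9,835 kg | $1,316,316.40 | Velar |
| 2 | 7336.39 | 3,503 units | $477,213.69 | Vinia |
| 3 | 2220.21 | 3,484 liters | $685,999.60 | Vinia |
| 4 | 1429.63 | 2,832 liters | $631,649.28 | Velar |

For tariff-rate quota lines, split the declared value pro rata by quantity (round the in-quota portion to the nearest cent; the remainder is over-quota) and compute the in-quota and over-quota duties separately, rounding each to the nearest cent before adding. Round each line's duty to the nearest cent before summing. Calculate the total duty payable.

Line 1 (0444.78, Velar, 9,835 kg, $1,316,316.40):
Code 0444.78 is under a tariff-rate quota (threshold 4,601 kg). In-quota: 4,601 kg at 6%; over-quota: 5,234 kg at 17.5%.
Pro-rata value split: in-quota = $1,316,316.40 × 4,601/9,835 = $615,797.84; over-quota = $1,316,316.40 − $615,797.84 = $700,518.56.
In-quota duty = $615,797.84 × 6% = $36,947.87. Over-quota duty = $700,518.56 × 17.5% = $122,590.75.
Line duty = $36,947.87 + $122,590.75 = $159,538.62.
Line 2 (7336.39, Vinia, 3,503 units, $477,213.69):
Base rate for 7336.39 is $3.08/unit.
Origin Vinia qualifies under the Corune–Vinia agreement and 7336.39 is covered: preferential rate Free applies instead.
Duty = $477,213.69 × 0% = $0.00.
Line 3 (2220.21, Vinia, 3,484 liters, $685,999.60):
Base rate for 2220.21 is $2.20/liter.
Origin Vinia qualifies under the Corune–Vinia agreement and 2220.21 is covered: preferential rate Free applies instead.
Duty = $685,999.60 × 0% = $0.00.
Line 4 (1429.63, Velar, 2,832 liters, $631,649.28):
Base rate for 1429.63 is 5.5%.
Additional duty on 1429.63 from Velar: +62.4%. Applied ad valorem rate: 5.5% + 62.4% = 67.9%.
Duty = $631,649.28 × 67.9% = $428,889.86.
Total = $159,538.62 + $0.00 + $0.00 + $428,889.86 = $588,428.48.

$588,428.48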